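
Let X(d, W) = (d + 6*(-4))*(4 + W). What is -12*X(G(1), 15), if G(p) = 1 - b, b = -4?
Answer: 4332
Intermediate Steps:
G(p) = 5 (G(p) = 1 - 1*(-4) = 1 + 4 = 5)
X(d, W) = (-24 + d)*(4 + W) (X(d, W) = (d - 24)*(4 + W) = (-24 + d)*(4 + W))
-12*X(G(1), 15) = -12*(-96 - 24*15 + 4*5 + 15*5) = -12*(-96 - 360 + 20 + 75) = -12*(-361) = 4332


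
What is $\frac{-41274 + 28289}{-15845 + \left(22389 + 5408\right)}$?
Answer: $- \frac{12985}{11952} \approx -1.0864$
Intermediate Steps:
$\frac{-41274 + 28289}{-15845 + \left(22389 + 5408\right)} = - \frac{12985}{-15845 + 27797} = - \frac{12985}{11952}$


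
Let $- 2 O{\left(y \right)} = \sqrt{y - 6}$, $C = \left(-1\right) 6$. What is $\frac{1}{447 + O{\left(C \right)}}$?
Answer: $\frac{149}{66604} + \frac{i \sqrt{3}}{199812} \approx 0.0022371 + 8.6684 \cdot 10^{-6} i$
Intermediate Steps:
$C = -6$
$O{\left(y \right)} = - \frac{\sqrt{-6 + y}}{2}$ ($O{\left(y \right)} = - \frac{\sqrt{y - 6}}{2} = - \frac{\sqrt{-6 + y}}{2}$)
$\frac{1}{447 + O{\left(C \right)}} = \frac{1}{447 - \frac{\sqrt{-6 - 6}}{2}} = \frac{1}{447 - \frac{\sqrt{-12}}{2}} = \frac{1}{447 - \frac{2 i \sqrt{3}}{2}} = \frac{1}{447 - i \sqrt{3}}$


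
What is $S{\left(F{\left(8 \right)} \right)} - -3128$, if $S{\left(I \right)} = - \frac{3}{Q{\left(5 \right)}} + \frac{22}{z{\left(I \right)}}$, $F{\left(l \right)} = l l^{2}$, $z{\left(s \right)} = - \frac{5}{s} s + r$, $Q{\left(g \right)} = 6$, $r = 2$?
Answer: $\frac{18721}{6} \approx 3120.2$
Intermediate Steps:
$z{\left(s \right)} = -3$ ($z{\left(s \right)} = - \frac{5}{s} s + 2 = -5 + 2 = -3$)
$F{\left(l \right)} = l^{3}$
$S{\left(I \right)} = - \frac{47}{6}$ ($S{\left(I \right)} = - \frac{3}{6} + \frac{22}{-3} = \left(-3\right) \frac{1}{6} + 22 \left(- \frac{1}{3}\right) = - \frac{1}{2} - \frac{22}{3} = - \frac{47}{6}$)
$S{\left(F{\left(8 \right)} \right)} - -3128 = - \frac{47}{6} - -3128 = - \frac{47}{6} + 3128 = \frac{18721}{6}$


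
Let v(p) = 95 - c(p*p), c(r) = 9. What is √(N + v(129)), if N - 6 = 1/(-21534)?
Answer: √42661588818/21534 ≈ 9.5917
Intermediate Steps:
N = 129203/21534 (N = 6 + 1/(-21534) = 6 - 1/21534 = 129203/21534 ≈ 6.0000)
v(p) = 86 (v(p) = 95 - 1*9 = 95 - 9 = 86)
√(N + v(129)) = √(129203/21534 + 86) = √(1981127/21534) = √42661588818/21534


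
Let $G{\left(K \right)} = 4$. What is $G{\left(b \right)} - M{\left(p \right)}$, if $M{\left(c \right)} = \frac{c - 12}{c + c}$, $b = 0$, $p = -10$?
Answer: $\frac{29}{10} \approx 2.9$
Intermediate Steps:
$M{\left(c \right)} = \frac{-12 + c}{2 c}$
$G{\left(b \right)} - M{\left(p \right)} = 4 - \frac{-12 - 10}{2 \left(-10\right)} = 4 - \frac{1}{2} \left(- \frac{1}{10}\right) \left(-22\right) = 4 - \frac{11}{10} = \frac{29}{10}$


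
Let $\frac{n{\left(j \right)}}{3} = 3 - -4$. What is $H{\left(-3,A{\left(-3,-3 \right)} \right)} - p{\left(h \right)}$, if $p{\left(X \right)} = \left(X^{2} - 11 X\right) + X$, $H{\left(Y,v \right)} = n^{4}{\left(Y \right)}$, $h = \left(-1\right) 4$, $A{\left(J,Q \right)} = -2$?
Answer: $194425$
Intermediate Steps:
$n{\left(j \right)} = 21$ ($n{\left(j \right)} = 3 \left(3 - -4\right) = 3 \left(3 + 4\right) = 3 \cdot 7 = 21$)
$h = -4$
$H{\left(Y,v \right)} = 194481$ ($H{\left(Y,v \right)} = 21^{4} = 194481$)
$p{\left(X \right)} = X^{2} - 10 X$
$H{\left(-3,A{\left(-3,-3 \right)} \right)} - p{\left(h \right)} = 194481 - - 4 \left(-10 - 4\right) = 194481 - \left(-4\right) \left(-14\right) = 194481 - 56 = 194425$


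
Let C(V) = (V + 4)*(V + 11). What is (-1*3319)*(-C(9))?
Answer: 862940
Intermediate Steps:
C(V) = (4 + V)*(11 + V)
(-1*3319)*(-C(9)) = (-1*3319)*(-(44 + 9² + 15*9)) = -(-3319)*(44 + 81 + 135) = -(-3319)*260 = -3319*(-260) = 862940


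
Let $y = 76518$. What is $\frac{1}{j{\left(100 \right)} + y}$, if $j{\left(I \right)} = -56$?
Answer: $\frac{1}{76462} \approx 1.3078 \cdot 10^{-5}$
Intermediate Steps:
$\frac{1}{j{\left(100 \right)} + y} = \frac{1}{-56 + 76518} = \frac{1}{76462}$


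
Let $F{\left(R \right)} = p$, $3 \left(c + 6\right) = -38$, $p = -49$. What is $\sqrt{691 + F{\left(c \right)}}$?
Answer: $\sqrt{642} \approx 25.338$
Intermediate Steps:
$c = - \frac{56}{3}$ ($c = -6 + \frac{1}{3} \left(-38\right) = -6 - \frac{38}{3} = - \frac{56}{3} \approx -18.667$)
$F{\left(R \right)} = -49$
$\sqrt{691 + F{\left(c \right)}} = \sqrt{691 - 49} = \sqrt{642}$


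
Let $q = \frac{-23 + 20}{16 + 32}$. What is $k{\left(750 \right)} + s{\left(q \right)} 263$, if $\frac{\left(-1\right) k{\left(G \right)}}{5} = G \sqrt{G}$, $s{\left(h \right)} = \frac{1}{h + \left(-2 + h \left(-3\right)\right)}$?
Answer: $- \frac{2104}{15} - 18750 \sqrt{30} \approx -1.0284 \cdot 10^{5}$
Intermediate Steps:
$q = - \frac{1}{16}$ ($q = - \frac{3}{48} = \left(-3\right) \frac{1}{48} = - \frac{1}{16} \approx -0.0625$)
$s{\left(h \right)} = \frac{1}{-2 - 2 h}$ ($s{\left(h \right)} = \frac{1}{h - \left(2 + 3 h\right)} = \frac{1}{-2 - 2 h}$)
$k{\left(G \right)} = - 5 G^{\frac{3}{2}}$ ($k{\left(G \right)} = - 5 G \sqrt{G} = - 5 G^{\frac{3}{2}}$)
$k{\left(750 \right)} + s{\left(q \right)} 263 = - 5 \cdot 750^{\frac{3}{2}} + - \frac{1}{2 + 2 \left(- \frac{1}{16}\right)} 263 = - 5 \cdot 3750 \sqrt{30} + - \frac{1}{2 - \frac{1}{8}} \cdot 263 = - 18750 \sqrt{30} + - \frac{1}{\frac{15}{8}} \cdot 263 = - 18750 \sqrt{30} + \left(-1\right) \frac{8}{15} \cdot 263 = - 18750 \sqrt{30} - \frac{2104}{15} = - \frac{2104}{15} - 18750 \sqrt{30}$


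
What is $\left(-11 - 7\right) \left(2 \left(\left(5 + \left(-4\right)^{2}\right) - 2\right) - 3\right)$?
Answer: $-630$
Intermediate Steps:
$\left(-11 - 7\right) \left(2 \left(\left(5 + \left(-4\right)^{2}\right) - 2\right) - 3\right) = - 18 \left(2 \left(\left(5 + 16\right) - 2\right) - 3\right) = - 18 \left(2 \left(21 - 2\right) - 3\right) = - 18 \left(2 \cdot 19 - 3\right) = - 18 \left(38 - 3\right) = \left(-18\right) 35 = -630$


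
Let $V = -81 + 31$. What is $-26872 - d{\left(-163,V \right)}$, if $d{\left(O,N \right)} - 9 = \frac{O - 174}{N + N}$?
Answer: $- \frac{2688437}{100} \approx -26884.0$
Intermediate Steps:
$V = -50$
$d{\left(O,N \right)} = 9 + \frac{-174 + O}{2 N}$ ($d{\left(O,N \right)} = 9 + \frac{O - 174}{N + N} = 9 + \frac{-174 + O}{2 N}$)
$-26872 - d{\left(-163,V \right)} = -26872 - \frac{-174 - 163 + 18 \left(-50\right)}{2 \left(-50\right)} = -26872 - \frac{1}{2} \left(- \frac{1}{50}\right) \left(-174 - 163 - 900\right) = -26872 - \frac{1}{2} \left(- \frac{1}{50}\right) \left(-1237\right) = -26872 - \frac{1237}{100} = - \frac{2688437}{100}$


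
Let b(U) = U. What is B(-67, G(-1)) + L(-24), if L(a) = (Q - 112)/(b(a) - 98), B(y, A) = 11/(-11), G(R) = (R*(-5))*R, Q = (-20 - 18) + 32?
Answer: -2/61 ≈ -0.032787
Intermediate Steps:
Q = -6 (Q = -38 + 32 = -6)
G(R) = -5*R**2 (G(R) = (-5*R)*R = -5*R**2)
B(y, A) = -1 (B(y, A) = 11*(-1/11) = -1)
L(a) = -118/(-98 + a) (L(a) = (-6 - 112)/(a - 98) = -118/(-98 + a))
B(-67, G(-1)) + L(-24) = -1 - 118/(-98 - 24) = -1 - 118/(-122) = -1 - 118*(-1/122) = -1 + 59/61 = -2/61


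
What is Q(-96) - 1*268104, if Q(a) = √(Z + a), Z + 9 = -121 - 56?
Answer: -268104 + I*√282 ≈ -2.681e+5 + 16.793*I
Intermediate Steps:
Z = -186 (Z = -9 + (-121 - 56) = -9 - 177 = -186)
Q(a) = √(-186 + a)
Q(-96) - 1*268104 = √(-186 - 96) - 1*268104 = √(-282) - 268104 = I*√282 - 268104 = -268104 + I*√282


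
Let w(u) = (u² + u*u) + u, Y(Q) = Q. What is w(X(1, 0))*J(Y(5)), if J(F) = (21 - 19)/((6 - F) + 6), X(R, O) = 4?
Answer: 72/7 ≈ 10.286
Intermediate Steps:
w(u) = u + 2*u² (w(u) = (u² + u²) + u = 2*u² + u = u + 2*u²)
J(F) = 2/(12 - F)
w(X(1, 0))*J(Y(5)) = (4*(1 + 2*4))*(-2/(-12 + 5)) = (4*(1 + 8))*(-2/(-7)) = (4*9)*(-2*(-⅐)) = 36*(2/7) = 72/7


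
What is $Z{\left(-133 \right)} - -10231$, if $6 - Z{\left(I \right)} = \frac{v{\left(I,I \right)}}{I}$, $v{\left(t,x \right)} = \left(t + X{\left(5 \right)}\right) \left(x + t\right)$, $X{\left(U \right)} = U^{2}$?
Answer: $10453$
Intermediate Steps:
$v{\left(t,x \right)} = \left(25 + t\right) \left(t + x\right)$ ($v{\left(t,x \right)} = \left(t + 5^{2}\right) \left(x + t\right) = \left(t + 25\right) \left(t + x\right) = \left(25 + t\right) \left(t + x\right)$)
$Z{\left(I \right)} = 6 - \frac{2 I^{2} + 50 I}{I}$ ($Z{\left(I \right)} = 6 - \frac{I^{2} + 25 I + 25 I + I I}{I} = 6 - \frac{I^{2} + 25 I + 25 I + I^{2}}{I} = 6 - \frac{2 I^{2} + 50 I}{I}$)
$Z{\left(-133 \right)} - -10231 = \left(-44 - -266\right) - -10231 = \left(-44 + 266\right) + 10231 = 222 + 10231 = 10453$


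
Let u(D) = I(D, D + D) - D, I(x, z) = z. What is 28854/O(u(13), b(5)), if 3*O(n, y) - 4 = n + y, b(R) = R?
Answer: 43281/11 ≈ 3934.6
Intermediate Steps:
u(D) = D (u(D) = (D + D) - D = 2*D - D = D)
O(n, y) = 4/3 + n/3 + y/3 (O(n, y) = 4/3 + (n + y)/3 = 4/3 + (n/3 + y/3) = 4/3 + n/3 + y/3)
28854/O(u(13), b(5)) = 28854/(4/3 + (1/3)*13 + (1/3)*5) = 28854/(4/3 + 13/3 + 5/3) = 28854/(22/3) = 28854*(3/22) = 43281/11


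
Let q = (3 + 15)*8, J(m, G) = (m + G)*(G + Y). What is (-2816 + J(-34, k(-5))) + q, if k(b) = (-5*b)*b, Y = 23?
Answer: 13546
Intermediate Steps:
k(b) = -5*b²
J(m, G) = (23 + G)*(G + m) (J(m, G) = (m + G)*(G + 23) = (G + m)*(23 + G) = (23 + G)*(G + m))
q = 144 (q = 18*8 = 144)
(-2816 + J(-34, k(-5))) + q = (-2816 + ((-5*(-5)²)² + 23*(-5*(-5)²) + 23*(-34) - 5*(-5)²*(-34))) + 144 = (-2816 + ((-5*25)² + 23*(-5*25) - 782 - 5*25*(-34))) + 144 = (-2816 + ((-125)² + 23*(-125) - 782 - 125*(-34))) + 144 = (-2816 + (15625 - 2875 - 782 + 4250)) + 144 = (-2816 + 16218) + 144 = 13402 + 144 = 13546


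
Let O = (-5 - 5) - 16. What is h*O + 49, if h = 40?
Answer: -991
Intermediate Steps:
O = -26 (O = -10 - 16 = -26)
h*O + 49 = 40*(-26) + 49 = -1040 + 49 = -991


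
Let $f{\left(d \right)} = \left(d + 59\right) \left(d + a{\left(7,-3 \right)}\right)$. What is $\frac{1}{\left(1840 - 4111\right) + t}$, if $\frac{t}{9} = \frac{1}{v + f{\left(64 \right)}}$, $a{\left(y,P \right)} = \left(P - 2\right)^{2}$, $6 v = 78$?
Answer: $- \frac{10960}{24890151} \approx -0.00044033$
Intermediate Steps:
$v = 13$ ($v = \frac{1}{6} \cdot 78 = 13$)
$a{\left(y,P \right)} = \left(-2 + P\right)^{2}$
$f{\left(d \right)} = \left(25 + d\right) \left(59 + d\right)$ ($f{\left(d \right)} = \left(d + 59\right) \left(d + \left(-2 - 3\right)^{2}\right) = \left(59 + d\right) \left(d + \left(-5\right)^{2}\right) = \left(59 + d\right) \left(d + 25\right) = \left(59 + d\right) \left(25 + d\right) = \left(25 + d\right) \left(59 + d\right)$)
$t = \frac{9}{10960}$ ($t = \frac{9}{13 + \left(1475 + 64^{2} + 84 \cdot 64\right)} = \frac{9}{13 + \left(1475 + 4096 + 5376\right)} = \frac{9}{13 + 10947} = \frac{9}{10960} \approx 0.00082117$)
$\frac{1}{\left(1840 - 4111\right) + t} = \frac{1}{\left(1840 - 4111\right) + \frac{9}{10960}} = \frac{1}{-2271 + \frac{9}{10960}} = \frac{1}{- \frac{24890151}{10960}} = - \frac{10960}{24890151}$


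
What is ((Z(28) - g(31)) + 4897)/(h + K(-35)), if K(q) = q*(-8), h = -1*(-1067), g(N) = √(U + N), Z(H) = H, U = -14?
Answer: 4925/1347 - √17/1347 ≈ 3.6532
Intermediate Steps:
g(N) = √(-14 + N)
h = 1067
K(q) = -8*q
((Z(28) - g(31)) + 4897)/(h + K(-35)) = ((28 - √(-14 + 31)) + 4897)/(1067 - 8*(-35)) = ((28 - √17) + 4897)/(1067 + 280) = (4925 - √17)/1347 = (4925 - √17)*(1/1347) = 4925/1347 - √17/1347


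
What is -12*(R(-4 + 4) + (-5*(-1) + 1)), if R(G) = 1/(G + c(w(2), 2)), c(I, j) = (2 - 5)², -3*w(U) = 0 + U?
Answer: -220/3 ≈ -73.333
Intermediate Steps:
w(U) = -U/3 (w(U) = -(0 + U)/3 = -U/3)
c(I, j) = 9 (c(I, j) = (-3)² = 9)
R(G) = 1/(9 + G) (R(G) = 1/(G + 9) = 1/(9 + G))
-12*(R(-4 + 4) + (-5*(-1) + 1)) = -12*(1/(9 + (-4 + 4)) + (-5*(-1) + 1)) = -12*(1/(9 + 0) + (5 + 1)) = -12*(1/9 + 6) = -12*(⅑ + 6) = -12*55/9 = -220/3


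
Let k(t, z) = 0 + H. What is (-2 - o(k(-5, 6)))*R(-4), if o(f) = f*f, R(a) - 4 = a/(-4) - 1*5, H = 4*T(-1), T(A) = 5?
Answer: 0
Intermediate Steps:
H = 20 (H = 4*5 = 20)
R(a) = -1 - a/4 (R(a) = 4 + (a/(-4) - 1*5) = 4 + (a*(-¼) - 5) = 4 + (-a/4 - 5) = 4 + (-5 - a/4) = -1 - a/4)
k(t, z) = 20 (k(t, z) = 0 + 20 = 20)
o(f) = f²
(-2 - o(k(-5, 6)))*R(-4) = (-2 - 1*20²)*(-1 - ¼*(-4)) = (-2 - 1*400)*(-1 + 1) = (-2 - 400)*0 = -402*0 = 0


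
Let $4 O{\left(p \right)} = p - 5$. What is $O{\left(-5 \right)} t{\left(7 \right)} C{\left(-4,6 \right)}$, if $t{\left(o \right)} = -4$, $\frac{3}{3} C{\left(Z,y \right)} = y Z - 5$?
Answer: $-290$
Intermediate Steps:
$C{\left(Z,y \right)} = -5 + Z y$ ($C{\left(Z,y \right)} = y Z - 5 = Z y - 5 = -5 + Z y$)
$O{\left(p \right)} = - \frac{5}{4} + \frac{p}{4}$ ($O{\left(p \right)} = \frac{p - 5}{4} = \frac{-5 + p}{4} = - \frac{5}{4} + \frac{p}{4}$)
$O{\left(-5 \right)} t{\left(7 \right)} C{\left(-4,6 \right)} = \left(- \frac{5}{4} + \frac{1}{4} \left(-5\right)\right) \left(-4\right) \left(-5 - 24\right) = \left(- \frac{5}{4} - \frac{5}{4}\right) \left(-4\right) \left(-5 - 24\right) = \left(- \frac{5}{2}\right) \left(-4\right) \left(-29\right) = 10 \left(-29\right) = -290$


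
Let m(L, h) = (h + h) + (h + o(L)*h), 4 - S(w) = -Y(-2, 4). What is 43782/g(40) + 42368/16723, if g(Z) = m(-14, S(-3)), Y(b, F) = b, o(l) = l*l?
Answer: 374514425/3327877 ≈ 112.54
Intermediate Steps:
o(l) = l**2
S(w) = 2 (S(w) = 4 - (-1)*(-2) = 4 - 1*2 = 4 - 2 = 2)
m(L, h) = 3*h + h*L**2 (m(L, h) = (h + h) + (h + L**2*h) = 2*h + (h + h*L**2) = 3*h + h*L**2)
g(Z) = 398 (g(Z) = 2*(3 + (-14)**2) = 2*(3 + 196) = 2*199 = 398)
43782/g(40) + 42368/16723 = 43782/398 + 42368/16723 = 43782*(1/398) + 42368*(1/16723) = 21891/199 + 42368/16723 = 374514425/3327877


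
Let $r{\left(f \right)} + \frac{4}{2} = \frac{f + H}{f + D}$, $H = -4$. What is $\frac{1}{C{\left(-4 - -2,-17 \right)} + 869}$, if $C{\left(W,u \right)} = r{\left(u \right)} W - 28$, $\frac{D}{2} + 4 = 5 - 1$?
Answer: $\frac{17}{14323} \approx 0.0011869$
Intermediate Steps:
$D = 0$ ($D = -8 + 2 \left(5 - 1\right) = -8 + 2 \cdot 4 = -8 + 8 = 0$)
$r{\left(f \right)} = -2 + \frac{-4 + f}{f}$ ($r{\left(f \right)} = -2 + \frac{f - 4}{f + 0} = -2 + \frac{-4 + f}{f}$)
$C{\left(W,u \right)} = -28 + \frac{W \left(-4 - u\right)}{u}$ ($C{\left(W,u \right)} = \frac{-4 - u}{u} W - 28 = \frac{W \left(-4 - u\right)}{u} - 28 = -28 + \frac{W \left(-4 - u\right)}{u}$)
$\frac{1}{C{\left(-4 - -2,-17 \right)} + 869} = \frac{1}{\left(-28 - \left(-4 - -2\right) - \frac{4 \left(-4 - -2\right)}{-17}\right) + 869} = \frac{1}{\left(-28 - \left(-4 + 2\right) - 4 \left(-4 + 2\right) \left(- \frac{1}{17}\right)\right) + 869} = \frac{1}{\left(-28 - -2 - \left(-8\right) \left(- \frac{1}{17}\right)\right) + 869} = \frac{1}{\left(-28 + 2 - \frac{8}{17}\right) + 869} = \frac{1}{- \frac{450}{17} + 869} = \frac{1}{\frac{14323}{17}} = \frac{17}{14323}$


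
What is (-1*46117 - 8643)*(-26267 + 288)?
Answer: 1422610040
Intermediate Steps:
(-1*46117 - 8643)*(-26267 + 288) = (-46117 - 8643)*(-25979) = -54760*(-25979) = 1422610040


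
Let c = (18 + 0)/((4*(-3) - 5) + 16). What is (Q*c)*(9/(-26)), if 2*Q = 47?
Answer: 3807/26 ≈ 146.42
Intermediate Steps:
Q = 47/2 (Q = (½)*47 = 47/2 ≈ 23.500)
c = -18 (c = 18/((-12 - 5) + 16) = 18/(-17 + 16) = 18/(-1) = 18*(-1) = -18)
(Q*c)*(9/(-26)) = ((47/2)*(-18))*(9/(-26)) = -3807*(-1)/26 = -423*(-9/26) = 3807/26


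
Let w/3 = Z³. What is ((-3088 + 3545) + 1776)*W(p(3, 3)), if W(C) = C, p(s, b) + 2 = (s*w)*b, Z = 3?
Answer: 1623391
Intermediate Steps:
w = 81 (w = 3*3³ = 3*27 = 81)
p(s, b) = -2 + 81*b*s (p(s, b) = -2 + (s*81)*b = -2 + (81*s)*b = -2 + 81*b*s)
((-3088 + 3545) + 1776)*W(p(3, 3)) = ((-3088 + 3545) + 1776)*(-2 + 81*3*3) = (457 + 1776)*(-2 + 729) = 2233*727 = 1623391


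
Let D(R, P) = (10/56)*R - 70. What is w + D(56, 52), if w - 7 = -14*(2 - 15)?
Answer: 129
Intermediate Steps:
D(R, P) = -70 + 5*R/28 (D(R, P) = (10*(1/56))*R - 70 = 5*R/28 - 70 = -70 + 5*R/28)
w = 189 (w = 7 - 14*(2 - 15) = 7 - 14*(-13) = 7 + 182 = 189)
w + D(56, 52) = 189 + (-70 + (5/28)*56) = 189 + (-70 + 10) = 189 - 60 = 129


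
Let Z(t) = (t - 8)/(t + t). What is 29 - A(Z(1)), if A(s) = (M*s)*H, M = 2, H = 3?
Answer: 50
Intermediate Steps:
Z(t) = (-8 + t)/(2*t) (Z(t) = (-8 + t)/((2*t)) = (-8 + t)*(1/(2*t)) = (-8 + t)/(2*t))
A(s) = 6*s (A(s) = (2*s)*3 = 6*s)
29 - A(Z(1)) = 29 - 6*(½)*(-8 + 1)/1 = 29 - 6*(½)*1*(-7) = 29 - 6*(-7)/2 = 29 - 1*(-21) = 29 + 21 = 50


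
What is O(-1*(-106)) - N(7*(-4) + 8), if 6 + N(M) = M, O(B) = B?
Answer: 132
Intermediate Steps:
N(M) = -6 + M
O(-1*(-106)) - N(7*(-4) + 8) = -1*(-106) - (-6 + (7*(-4) + 8)) = 106 - (-6 + (-28 + 8)) = 106 - (-6 - 20) = 106 - 1*(-26) = 106 + 26 = 132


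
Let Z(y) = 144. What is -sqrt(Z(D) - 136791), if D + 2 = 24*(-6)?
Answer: -9*I*sqrt(1687) ≈ -369.66*I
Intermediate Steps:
D = -146 (D = -2 + 24*(-6) = -2 - 144 = -146)
-sqrt(Z(D) - 136791) = -sqrt(144 - 136791) = -sqrt(-136647) = -9*I*sqrt(1687)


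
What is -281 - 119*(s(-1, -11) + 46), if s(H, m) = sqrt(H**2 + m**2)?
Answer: -5755 - 119*sqrt(122) ≈ -7069.4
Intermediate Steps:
-281 - 119*(s(-1, -11) + 46) = -281 - 119*(sqrt((-1)**2 + (-11)**2) + 46) = -281 - 119*(sqrt(1 + 121) + 46) = -281 - 119*(sqrt(122) + 46) = -281 - 119*(46 + sqrt(122)) = -281 + (-5474 - 119*sqrt(122)) = -5755 - 119*sqrt(122)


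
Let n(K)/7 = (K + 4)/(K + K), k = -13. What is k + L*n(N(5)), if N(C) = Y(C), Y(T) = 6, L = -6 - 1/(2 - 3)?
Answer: -253/6 ≈ -42.167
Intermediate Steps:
L = -5 (L = -6 - 1/(-1) = -6 - 1*(-1) = -6 + 1 = -5)
N(C) = 6
n(K) = 7*(4 + K)/(2*K) (n(K) = 7*((K + 4)/(K + K)) = 7*((4 + K)/((2*K))) = 7*((4 + K)*(1/(2*K))) = 7*((4 + K)/(2*K)) = 7*(4 + K)/(2*K))
k + L*n(N(5)) = -13 - 5*(7/2 + 14/6) = -13 - 5*(7/2 + 14*(⅙)) = -13 - 5*(7/2 + 7/3) = -13 - 5*35/6 = -13 - 175/6 = -253/6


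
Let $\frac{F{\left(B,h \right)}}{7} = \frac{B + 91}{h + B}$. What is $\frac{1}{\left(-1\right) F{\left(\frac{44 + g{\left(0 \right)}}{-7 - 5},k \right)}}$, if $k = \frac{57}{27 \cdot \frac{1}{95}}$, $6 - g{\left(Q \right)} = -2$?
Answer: $- \frac{883}{2730} \approx -0.32344$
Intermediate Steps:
$g{\left(Q \right)} = 8$ ($g{\left(Q \right)} = 6 - -2 = 6 + 2 = 8$)
$k = \frac{1805}{9}$ ($k = \frac{57}{27 \cdot \frac{1}{95}} = \frac{57}{\frac{27}{95}} = 57 \cdot \frac{95}{27} = \frac{1805}{9} \approx 200.56$)
$F{\left(B,h \right)} = \frac{7 \left(91 + B\right)}{B + h}$ ($F{\left(B,h \right)} = 7 \frac{B + 91}{h + B} = 7 \frac{91 + B}{B + h} = \frac{7 \left(91 + B\right)}{B + h}$)
$\frac{1}{\left(-1\right) F{\left(\frac{44 + g{\left(0 \right)}}{-7 - 5},k \right)}} = \frac{1}{\left(-1\right) \frac{7 \left(91 + \frac{44 + 8}{-7 - 5}\right)}{\frac{44 + 8}{-7 - 5} + \frac{1805}{9}}} = \frac{1}{\left(-1\right) \frac{7 \left(91 + \frac{52}{-12}\right)}{\frac{52}{-12} + \frac{1805}{9}}} = \frac{1}{\left(-1\right) \frac{7 \left(91 + 52 \left(- \frac{1}{12}\right)\right)}{52 \left(- \frac{1}{12}\right) + \frac{1805}{9}}} = \frac{1}{\left(-1\right) \frac{7 \left(91 - \frac{13}{3}\right)}{- \frac{13}{3} + \frac{1805}{9}}} = \frac{1}{\left(-1\right) 7 \frac{1}{\frac{1766}{9}} \cdot \frac{260}{3}} = \frac{1}{\left(-1\right) 7 \cdot \frac{9}{1766} \cdot \frac{260}{3}} = \frac{1}{\left(-1\right) \frac{2730}{883}} = \frac{1}{- \frac{2730}{883}} = - \frac{883}{2730}$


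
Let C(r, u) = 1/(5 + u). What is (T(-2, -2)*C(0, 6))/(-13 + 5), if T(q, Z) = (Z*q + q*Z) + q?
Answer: -3/44 ≈ -0.068182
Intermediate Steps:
T(q, Z) = q + 2*Z*q (T(q, Z) = (Z*q + Z*q) + q = 2*Z*q + q = q + 2*Z*q)
(T(-2, -2)*C(0, 6))/(-13 + 5) = ((-2*(1 + 2*(-2)))/(5 + 6))/(-13 + 5) = (-2*(1 - 4)/11)/(-8) = (-2*(-3)*(1/11))*(-1/8) = (6*(1/11))*(-1/8) = (6/11)*(-1/8) = -3/44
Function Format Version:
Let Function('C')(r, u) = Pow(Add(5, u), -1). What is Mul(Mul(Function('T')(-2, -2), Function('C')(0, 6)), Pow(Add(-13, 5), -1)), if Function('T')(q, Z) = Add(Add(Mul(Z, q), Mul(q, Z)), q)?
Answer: Rational(-3, 44) ≈ -0.068182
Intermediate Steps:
Function('T')(q, Z) = Add(q, Mul(2, Z, q)) (Function('T')(q, Z) = Add(Add(Mul(Z, q), Mul(Z, q)), q) = Add(Mul(2, Z, q), q) = Add(q, Mul(2, Z, q)))
Mul(Mul(Function('T')(-2, -2), Function('C')(0, 6)), Pow(Add(-13, 5), -1)) = Mul(Mul(Mul(-2, Add(1, Mul(2, -2))), Pow(Add(5, 6), -1)), Pow(Add(-13, 5), -1)) = Mul(Mul(Mul(-2, Add(1, -4)), Pow(11, -1)), Pow(-8, -1)) = Mul(Mul(Mul(-2, -3), Rational(1, 11)), Rational(-1, 8)) = Mul(Mul(6, Rational(1, 11)), Rational(-1, 8)) = Mul(Rational(6, 11), Rational(-1, 8)) = Rational(-3, 44)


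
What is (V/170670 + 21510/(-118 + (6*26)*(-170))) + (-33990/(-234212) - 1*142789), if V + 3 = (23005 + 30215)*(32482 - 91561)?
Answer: -325111314390427601/2016666217465 ≈ -1.6121e+5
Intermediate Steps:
V = -3144184383 (V = -3 + (23005 + 30215)*(32482 - 91561) = -3 + 53220*(-59079) = -3 - 3144184380 = -3144184383)
(V/170670 + 21510/(-118 + (6*26)*(-170))) + (-33990/(-234212) - 1*142789) = (-3144184383/170670 + 21510/(-118 + (6*26)*(-170))) + (-33990/(-234212) - 1*142789) = (-3144184383*1/170670 + 21510/(-118 + 156*(-170))) + (-33990*(-1/234212) - 142789) = (-1048061461/56890 + 21510/(-118 - 26520)) + (1545/10646 - 142789) = (-1048061461/56890 + 21510/(-26638)) - 1520130149/10646 = (-1048061461/56890 + 21510*(-1/26638)) - 1520130149/10646 = (-1048061461/56890 - 10755/13319) - 1520130149/10646 = -13959742451009/757717910 - 1520130149/10646 = -325111314390427601/2016666217465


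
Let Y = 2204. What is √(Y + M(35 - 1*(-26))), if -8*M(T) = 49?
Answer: √35166/4 ≈ 46.881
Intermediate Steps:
M(T) = -49/8 (M(T) = -⅛*49 = -49/8)
√(Y + M(35 - 1*(-26))) = √(2204 - 49/8) = √(17583/8) = √35166/4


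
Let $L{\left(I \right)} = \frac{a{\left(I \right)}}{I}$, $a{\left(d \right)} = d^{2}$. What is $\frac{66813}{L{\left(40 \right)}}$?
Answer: $\frac{66813}{40} \approx 1670.3$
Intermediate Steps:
$L{\left(I \right)} = I$ ($L{\left(I \right)} = \frac{I^{2}}{I} = I$)
$\frac{66813}{L{\left(40 \right)}} = \frac{66813}{40}$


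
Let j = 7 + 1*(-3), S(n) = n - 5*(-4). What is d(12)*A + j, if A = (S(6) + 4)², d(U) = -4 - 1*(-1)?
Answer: -2696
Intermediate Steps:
S(n) = 20 + n (S(n) = n + 20 = 20 + n)
d(U) = -3 (d(U) = -4 + 1 = -3)
A = 900 (A = ((20 + 6) + 4)² = (26 + 4)² = 30² = 900)
j = 4 (j = 7 - 3 = 4)
d(12)*A + j = -3*900 + 4 = -2700 + 4 = -2696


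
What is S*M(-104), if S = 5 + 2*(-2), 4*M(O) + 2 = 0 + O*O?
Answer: 5407/2 ≈ 2703.5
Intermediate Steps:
M(O) = -½ + O²/4 (M(O) = -½ + (0 + O*O)/4 = -½ + (0 + O²)/4 = -½ + O²/4)
S = 1 (S = 5 - 4 = 1)
S*M(-104) = 1*(-½ + (¼)*(-104)²) = 1*(-½ + (¼)*10816) = 1*(-½ + 2704) = 1*(5407/2) = 5407/2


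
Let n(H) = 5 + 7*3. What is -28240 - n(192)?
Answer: -28266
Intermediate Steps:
n(H) = 26 (n(H) = 5 + 21 = 26)
-28240 - n(192) = -28240 - 1*26 = -28240 - 26 = -28266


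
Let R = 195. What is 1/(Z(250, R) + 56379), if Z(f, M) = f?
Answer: 1/56629 ≈ 1.7659e-5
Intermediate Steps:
1/(Z(250, R) + 56379) = 1/(250 + 56379) = 1/56629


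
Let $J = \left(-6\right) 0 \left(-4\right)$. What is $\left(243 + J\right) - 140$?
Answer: $103$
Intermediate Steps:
$J = 0$ ($J = 0 \left(-4\right) = 0$)
$\left(243 + J\right) - 140 = \left(243 + 0\right) - 140 = 243 - 140 = 103$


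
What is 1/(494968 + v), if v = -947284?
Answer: -1/452316 ≈ -2.2108e-6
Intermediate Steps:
1/(494968 + v) = 1/(494968 - 947284) = 1/(-452316) = -1/452316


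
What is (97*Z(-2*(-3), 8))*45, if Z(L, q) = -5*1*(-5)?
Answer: 109125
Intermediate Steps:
Z(L, q) = 25 (Z(L, q) = -5*(-5) = 25)
(97*Z(-2*(-3), 8))*45 = (97*25)*45 = 2425*45 = 109125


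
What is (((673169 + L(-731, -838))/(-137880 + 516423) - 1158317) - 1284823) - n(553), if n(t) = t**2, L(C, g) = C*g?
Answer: -1040594115560/378543 ≈ -2.7489e+6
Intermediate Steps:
(((673169 + L(-731, -838))/(-137880 + 516423) - 1158317) - 1284823) - n(553) = (((673169 - 731*(-838))/(-137880 + 516423) - 1158317) - 1284823) - 1*553**2 = (((673169 + 612578)/378543 - 1158317) - 1284823) - 1*305809 = ((1285747*(1/378543) - 1158317) - 1284823) - 305809 = ((1285747/378543 - 1158317) - 1284823) - 305809 = (-438471506384/378543 - 1284823) - 305809 = -924832259273/378543 - 305809 = -1040594115560/378543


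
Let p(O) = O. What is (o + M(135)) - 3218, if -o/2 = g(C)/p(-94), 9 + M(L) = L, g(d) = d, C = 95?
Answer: -145229/47 ≈ -3090.0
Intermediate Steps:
M(L) = -9 + L
o = 95/47 (o = -190/(-94) = -190*(-1)/94 = -2*(-95/94) = 95/47 ≈ 2.0213)
(o + M(135)) - 3218 = (95/47 + (-9 + 135)) - 3218 = (95/47 + 126) - 3218 = 6017/47 - 3218 = -145229/47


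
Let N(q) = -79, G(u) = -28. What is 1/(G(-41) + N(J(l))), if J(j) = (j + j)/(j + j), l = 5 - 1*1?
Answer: -1/107 ≈ -0.0093458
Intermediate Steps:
l = 4 (l = 5 - 1 = 4)
J(j) = 1 (J(j) = (2*j)/((2*j)) = (2*j)*(1/(2*j)) = 1)
1/(G(-41) + N(J(l))) = 1/(-28 - 79) = 1/(-107) = -1/107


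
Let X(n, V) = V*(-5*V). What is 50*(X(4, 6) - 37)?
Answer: -10850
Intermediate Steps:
X(n, V) = -5*V²
50*(X(4, 6) - 37) = 50*(-5*6² - 37) = 50*(-5*36 - 37) = 50*(-180 - 37) = 50*(-217) = -10850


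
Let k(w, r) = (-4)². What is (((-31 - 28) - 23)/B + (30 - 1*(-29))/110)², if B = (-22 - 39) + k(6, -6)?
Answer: 218089/39204 ≈ 5.5629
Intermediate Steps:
k(w, r) = 16
B = -45 (B = (-22 - 39) + 16 = -61 + 16 = -45)
(((-31 - 28) - 23)/B + (30 - 1*(-29))/110)² = (((-31 - 28) - 23)/(-45) + (30 - 1*(-29))/110)² = ((-59 - 23)*(-1/45) + (30 + 29)*(1/110))² = (-82*(-1/45) + 59*(1/110))² = (82/45 + 59/110)² = (467/198)² = 218089/39204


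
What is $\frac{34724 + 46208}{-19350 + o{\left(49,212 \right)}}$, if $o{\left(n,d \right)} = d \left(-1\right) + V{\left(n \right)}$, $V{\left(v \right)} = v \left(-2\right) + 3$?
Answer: $- \frac{80932}{19657} \approx -4.1172$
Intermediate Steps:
$V{\left(v \right)} = 3 - 2 v$ ($V{\left(v \right)} = - 2 v + 3 = 3 - 2 v$)
$o{\left(n,d \right)} = 3 - d - 2 n$ ($o{\left(n,d \right)} = d \left(-1\right) - \left(-3 + 2 n\right) = - d - \left(-3 + 2 n\right) = 3 - d - 2 n$)
$\frac{34724 + 46208}{-19350 + o{\left(49,212 \right)}} = \frac{34724 + 46208}{-19350 - 307} = \frac{80932}{-19350 - 307} = \frac{80932}{-19657} = 80932 \left(- \frac{1}{19657}\right) = - \frac{80932}{19657}$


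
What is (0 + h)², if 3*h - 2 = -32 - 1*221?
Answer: 63001/9 ≈ 7000.1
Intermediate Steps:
h = -251/3 (h = ⅔ + (-32 - 1*221)/3 = ⅔ + (-32 - 221)/3 = ⅔ + (⅓)*(-253) = ⅔ - 253/3 = -251/3 ≈ -83.667)
(0 + h)² = (0 - 251/3)² = (-251/3)² = 63001/9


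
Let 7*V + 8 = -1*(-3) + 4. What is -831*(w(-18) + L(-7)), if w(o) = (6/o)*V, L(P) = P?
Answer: 40442/7 ≈ 5777.4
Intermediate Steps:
V = -1/7 (V = -8/7 + (-1*(-3) + 4)/7 = -8/7 + (3 + 4)/7 = -8/7 + (1/7)*7 = -8/7 + 1 = -1/7 ≈ -0.14286)
w(o) = -6/(7*o) (w(o) = (6/o)*(-1/7) = -6/(7*o))
-831*(w(-18) + L(-7)) = -831*(-6/7/(-18) - 7) = -831*(-6/7*(-1/18) - 7) = -831*(1/21 - 7) = -831*(-146/21) = 40442/7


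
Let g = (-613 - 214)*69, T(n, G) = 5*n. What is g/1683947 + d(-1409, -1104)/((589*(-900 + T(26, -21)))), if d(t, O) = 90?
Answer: -2603133762/76372048291 ≈ -0.034085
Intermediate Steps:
g = -57063 (g = -827*69 = -57063)
g/1683947 + d(-1409, -1104)/((589*(-900 + T(26, -21)))) = -57063/1683947 + 90/((589*(-900 + 5*26))) = -57063*1/1683947 + 90/((589*(-900 + 130))) = -57063/1683947 + 90/((589*(-770))) = -57063/1683947 + 90/(-453530) = -57063/1683947 + 90*(-1/453530) = -57063/1683947 - 9/45353 = -2603133762/76372048291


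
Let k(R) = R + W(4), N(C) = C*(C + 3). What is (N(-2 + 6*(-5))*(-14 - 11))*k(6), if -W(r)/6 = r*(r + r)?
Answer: 4315200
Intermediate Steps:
N(C) = C*(3 + C)
W(r) = -12*r² (W(r) = -6*r*(r + r) = -6*r*2*r = -12*r²)
k(R) = -192 + R (k(R) = R - 12*4² = R - 12*16 = R - 192 = -192 + R)
(N(-2 + 6*(-5))*(-14 - 11))*k(6) = (((-2 + 6*(-5))*(3 + (-2 + 6*(-5))))*(-14 - 11))*(-192 + 6) = (((-2 - 30)*(3 + (-2 - 30)))*(-25))*(-186) = (-32*(3 - 32)*(-25))*(-186) = (-32*(-29)*(-25))*(-186) = (928*(-25))*(-186) = -23200*(-186) = 4315200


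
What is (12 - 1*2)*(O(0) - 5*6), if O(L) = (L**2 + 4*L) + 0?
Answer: -300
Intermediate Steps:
O(L) = L**2 + 4*L
(12 - 1*2)*(O(0) - 5*6) = (12 - 1*2)*(0*(4 + 0) - 5*6) = (12 - 2)*(0*4 - 30) = 10*(0 - 30) = 10*(-30) = -300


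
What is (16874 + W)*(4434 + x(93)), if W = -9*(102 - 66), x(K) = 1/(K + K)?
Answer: 6824599375/93 ≈ 7.3383e+7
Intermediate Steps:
x(K) = 1/(2*K)
W = -324 (W = -9*36 = -324)
(16874 + W)*(4434 + x(93)) = (16874 - 324)*(4434 + (1/2)/93) = 16550*(4434 + (1/2)*(1/93)) = 16550*(4434 + 1/186) = 16550*(824725/186) = 6824599375/93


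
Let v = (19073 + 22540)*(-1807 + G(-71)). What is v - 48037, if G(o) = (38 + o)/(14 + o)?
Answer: -1429154089/19 ≈ -7.5219e+7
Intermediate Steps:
G(o) = (38 + o)/(14 + o)
v = -1428241386/19 (v = (19073 + 22540)*(-1807 + (38 - 71)/(14 - 71)) = 41613*(-1807 - 33/(-57)) = 41613*(-1807 - 1/57*(-33)) = 41613*(-1807 + 11/19) = 41613*(-34322/19) = -1428241386/19 ≈ -7.5171e+7)
v - 48037 = -1428241386/19 - 48037 = -1429154089/19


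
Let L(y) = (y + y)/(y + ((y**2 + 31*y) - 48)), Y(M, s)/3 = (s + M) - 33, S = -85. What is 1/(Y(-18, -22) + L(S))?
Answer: -4457/976253 ≈ -0.0045654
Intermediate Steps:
Y(M, s) = -99 + 3*M + 3*s (Y(M, s) = 3*((s + M) - 33) = 3*((M + s) - 33) = 3*(-33 + M + s) = -99 + 3*M + 3*s)
L(y) = 2*y/(-48 + y**2 + 32*y) (L(y) = (2*y)/(y + (-48 + y**2 + 31*y)) = (2*y)/(-48 + y**2 + 32*y) = 2*y/(-48 + y**2 + 32*y))
1/(Y(-18, -22) + L(S)) = 1/((-99 + 3*(-18) + 3*(-22)) + 2*(-85)/(-48 + (-85)**2 + 32*(-85))) = 1/((-99 - 54 - 66) + 2*(-85)/(-48 + 7225 - 2720)) = 1/(-219 + 2*(-85)/4457) = 1/(-219 + 2*(-85)*(1/4457)) = 1/(-219 - 170/4457) = 1/(-976253/4457) = -4457/976253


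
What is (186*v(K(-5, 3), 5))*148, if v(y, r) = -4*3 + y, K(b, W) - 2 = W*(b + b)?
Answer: -1101120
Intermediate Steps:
K(b, W) = 2 + 2*W*b (K(b, W) = 2 + W*(b + b) = 2 + W*(2*b) = 2 + 2*W*b)
v(y, r) = -12 + y
(186*v(K(-5, 3), 5))*148 = (186*(-12 + (2 + 2*3*(-5))))*148 = (186*(-12 + (2 - 30)))*148 = (186*(-12 - 28))*148 = (186*(-40))*148 = -7440*148 = -1101120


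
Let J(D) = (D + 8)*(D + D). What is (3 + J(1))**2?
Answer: 441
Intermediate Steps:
J(D) = 2*D*(8 + D) (J(D) = (8 + D)*(2*D) = 2*D*(8 + D))
(3 + J(1))**2 = (3 + 2*1*(8 + 1))**2 = (3 + 2*1*9)**2 = (3 + 18)**2 = 21**2 = 441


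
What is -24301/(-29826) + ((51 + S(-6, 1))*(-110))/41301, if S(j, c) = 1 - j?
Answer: 90373969/136871514 ≈ 0.66028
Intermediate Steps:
-24301/(-29826) + ((51 + S(-6, 1))*(-110))/41301 = -24301/(-29826) + ((51 + (1 - 1*(-6)))*(-110))/41301 = -24301*(-1/29826) + ((51 + (1 + 6))*(-110))*(1/41301) = 24301/29826 + ((51 + 7)*(-110))*(1/41301) = 24301/29826 + (58*(-110))*(1/41301) = 24301/29826 - 6380*1/41301 = 24301/29826 - 6380/41301 = 90373969/136871514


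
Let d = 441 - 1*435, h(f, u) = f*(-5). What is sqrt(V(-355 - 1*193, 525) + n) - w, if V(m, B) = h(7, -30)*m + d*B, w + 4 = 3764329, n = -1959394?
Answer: -3764325 + 2*I*sqrt(484266) ≈ -3.7643e+6 + 1391.8*I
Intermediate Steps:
w = 3764325 (w = -4 + 3764329 = 3764325)
h(f, u) = -5*f
d = 6 (d = 441 - 435 = 6)
V(m, B) = -35*m + 6*B (V(m, B) = (-5*7)*m + 6*B = -35*m + 6*B)
sqrt(V(-355 - 1*193, 525) + n) - w = sqrt((-35*(-355 - 1*193) + 6*525) - 1959394) - 1*3764325 = sqrt((-35*(-355 - 193) + 3150) - 1959394) - 3764325 = sqrt((-35*(-548) + 3150) - 1959394) - 3764325 = sqrt((19180 + 3150) - 1959394) - 3764325 = sqrt(22330 - 1959394) - 3764325 = sqrt(-1937064) - 3764325 = 2*I*sqrt(484266) - 3764325 = -3764325 + 2*I*sqrt(484266)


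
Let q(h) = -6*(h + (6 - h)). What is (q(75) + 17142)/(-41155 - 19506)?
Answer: -17106/60661 ≈ -0.28199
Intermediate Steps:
q(h) = -36 (q(h) = -6*6 = -36)
(q(75) + 17142)/(-41155 - 19506) = (-36 + 17142)/(-41155 - 19506) = 17106/(-60661) = 17106*(-1/60661) = -17106/60661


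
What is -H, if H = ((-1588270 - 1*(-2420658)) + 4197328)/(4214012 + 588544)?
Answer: -419143/400213 ≈ -1.0473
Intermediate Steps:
H = 419143/400213 (H = ((-1588270 + 2420658) + 4197328)/4802556 = (832388 + 4197328)*(1/4802556) = 5029716*(1/4802556) = 419143/400213 ≈ 1.0473)
-H = -1*419143/400213 = -419143/400213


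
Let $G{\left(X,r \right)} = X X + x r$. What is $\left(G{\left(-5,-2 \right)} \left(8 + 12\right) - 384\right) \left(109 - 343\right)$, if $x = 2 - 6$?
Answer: $-64584$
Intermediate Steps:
$x = -4$ ($x = 2 - 6 = -4$)
$G{\left(X,r \right)} = X^{2} - 4 r$ ($G{\left(X,r \right)} = X X - 4 r = X^{2} - 4 r$)
$\left(G{\left(-5,-2 \right)} \left(8 + 12\right) - 384\right) \left(109 - 343\right) = \left(\left(\left(-5\right)^{2} - -8\right) \left(8 + 12\right) - 384\right) \left(109 - 343\right) = \left(\left(25 + 8\right) 20 - 384\right) \left(-234\right) = \left(33 \cdot 20 - 384\right) \left(-234\right) = \left(660 - 384\right) \left(-234\right) = 276 \left(-234\right) = -64584$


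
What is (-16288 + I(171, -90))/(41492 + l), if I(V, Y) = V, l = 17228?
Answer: -16117/58720 ≈ -0.27447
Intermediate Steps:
(-16288 + I(171, -90))/(41492 + l) = (-16288 + 171)/(41492 + 17228) = -16117/58720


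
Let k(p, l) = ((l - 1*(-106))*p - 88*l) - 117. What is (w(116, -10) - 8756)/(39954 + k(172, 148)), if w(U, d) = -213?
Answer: -8969/70501 ≈ -0.12722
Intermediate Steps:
k(p, l) = -117 - 88*l + p*(106 + l) (k(p, l) = ((l + 106)*p - 88*l) - 117 = ((106 + l)*p - 88*l) - 117 = (p*(106 + l) - 88*l) - 117 = (-88*l + p*(106 + l)) - 117 = -117 - 88*l + p*(106 + l))
(w(116, -10) - 8756)/(39954 + k(172, 148)) = (-213 - 8756)/(39954 + (-117 - 88*148 + 106*172 + 148*172)) = -8969/(39954 + (-117 - 13024 + 18232 + 25456)) = -8969/(39954 + 30547) = -8969/70501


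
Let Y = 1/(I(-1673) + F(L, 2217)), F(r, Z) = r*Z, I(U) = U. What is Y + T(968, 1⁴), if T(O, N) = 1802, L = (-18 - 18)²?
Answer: 5174549319/2871559 ≈ 1802.0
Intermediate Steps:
L = 1296 (L = (-36)² = 1296)
F(r, Z) = Z*r
Y = 1/2871559 (Y = 1/(-1673 + 2217*1296) = 1/(-1673 + 2873232) = 1/2871559 ≈ 3.4824e-7)
Y + T(968, 1⁴) = 1/2871559 + 1802 = 5174549319/2871559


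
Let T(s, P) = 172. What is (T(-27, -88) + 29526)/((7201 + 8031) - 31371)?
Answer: -29698/16139 ≈ -1.8401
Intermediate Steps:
(T(-27, -88) + 29526)/((7201 + 8031) - 31371) = (172 + 29526)/((7201 + 8031) - 31371) = 29698/(15232 - 31371) = 29698/(-16139) = 29698*(-1/16139) = -29698/16139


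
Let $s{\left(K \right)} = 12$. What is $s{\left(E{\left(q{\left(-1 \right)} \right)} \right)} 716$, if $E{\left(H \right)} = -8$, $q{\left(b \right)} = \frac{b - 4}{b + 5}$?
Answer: $8592$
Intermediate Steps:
$q{\left(b \right)} = \frac{-4 + b}{5 + b}$
$s{\left(E{\left(q{\left(-1 \right)} \right)} \right)} 716 = 12 \cdot 716 = 8592$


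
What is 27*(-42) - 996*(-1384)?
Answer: 1377330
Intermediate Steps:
27*(-42) - 996*(-1384) = -1134 + 1378464 = 1377330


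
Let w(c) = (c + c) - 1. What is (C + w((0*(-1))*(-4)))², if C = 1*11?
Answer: 100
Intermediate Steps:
C = 11
w(c) = -1 + 2*c (w(c) = 2*c - 1 = -1 + 2*c)
(C + w((0*(-1))*(-4)))² = (11 + (-1 + 2*((0*(-1))*(-4))))² = (11 + (-1 + 2*(0*(-4))))² = (11 + (-1 + 2*0))² = (11 + (-1 + 0))² = (11 - 1)² = 10² = 100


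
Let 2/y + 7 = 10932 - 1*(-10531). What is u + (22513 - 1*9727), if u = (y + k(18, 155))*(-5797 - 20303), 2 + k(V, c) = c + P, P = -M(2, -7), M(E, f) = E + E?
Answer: -1155082697/298 ≈ -3.8761e+6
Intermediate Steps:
M(E, f) = 2*E
P = -4 (P = -2*2 = -1*4 = -4)
y = 1/10728 (y = 2/(-7 + (10932 - 1*(-10531))) = 2/(-7 + (10932 + 10531)) = 2/(-7 + 21463) = 2/21456 = 2*(1/21456) = 1/10728 ≈ 9.3214e-5)
k(V, c) = -6 + c (k(V, c) = -2 + (c - 4) = -2 + (-4 + c) = -6 + c)
u = -1158892925/298 (u = (1/10728 + (-6 + 155))*(-5797 - 20303) = (1/10728 + 149)*(-26100) = (1598473/10728)*(-26100) = -1158892925/298 ≈ -3.8889e+6)
u + (22513 - 1*9727) = -1158892925/298 + (22513 - 1*9727) = -1158892925/298 + (22513 - 9727) = -1158892925/298 + 12786 = -1155082697/298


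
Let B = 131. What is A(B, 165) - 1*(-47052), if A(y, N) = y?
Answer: 47183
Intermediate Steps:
A(B, 165) - 1*(-47052) = 131 - 1*(-47052) = 131 + 47052 = 47183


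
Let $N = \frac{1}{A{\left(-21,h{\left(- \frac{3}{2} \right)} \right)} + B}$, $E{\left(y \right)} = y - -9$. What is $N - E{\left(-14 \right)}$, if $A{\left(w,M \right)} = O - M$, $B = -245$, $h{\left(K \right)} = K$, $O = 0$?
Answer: $\frac{2433}{487} \approx 4.9959$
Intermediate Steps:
$E{\left(y \right)} = 9 + y$ ($E{\left(y \right)} = y + 9 = 9 + y$)
$A{\left(w,M \right)} = - M$ ($A{\left(w,M \right)} = 0 - M = - M$)
$N = - \frac{2}{487}$ ($N = \frac{1}{- \frac{-3}{2} - 245} = \frac{1}{\left(-1\right) \left(- \frac{3}{2}\right) - 245} = \frac{1}{\frac{3}{2} - 245} = \frac{1}{- \frac{487}{2}} = - \frac{2}{487} \approx -0.0041068$)
$N - E{\left(-14 \right)} = - \frac{2}{487} - \left(9 - 14\right) = - \frac{2}{487} - -5 = - \frac{2}{487} + 5 = \frac{2433}{487}$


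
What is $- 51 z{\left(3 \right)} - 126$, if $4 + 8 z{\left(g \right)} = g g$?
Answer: $- \frac{1263}{8} \approx -157.88$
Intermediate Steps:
$z{\left(g \right)} = - \frac{1}{2} + \frac{g^{2}}{8}$ ($z{\left(g \right)} = - \frac{1}{2} + \frac{g g}{8} = - \frac{1}{2} + \frac{g^{2}}{8}$)
$- 51 z{\left(3 \right)} - 126 = - 51 \left(- \frac{1}{2} + \frac{3^{2}}{8}\right) - 126 = - 51 \left(- \frac{1}{2} + \frac{1}{8} \cdot 9\right) - 126 = - 51 \left(- \frac{1}{2} + \frac{9}{8}\right) - 126 = \left(-51\right) \frac{5}{8} - 126 = - \frac{255}{8} - 126 = - \frac{1263}{8}$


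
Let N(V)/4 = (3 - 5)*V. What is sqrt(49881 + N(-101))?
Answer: sqrt(50689) ≈ 225.14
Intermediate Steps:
N(V) = -8*V (N(V) = 4*((3 - 5)*V) = 4*(-2*V) = -8*V)
sqrt(49881 + N(-101)) = sqrt(49881 - 8*(-101)) = sqrt(49881 + 808) = sqrt(50689)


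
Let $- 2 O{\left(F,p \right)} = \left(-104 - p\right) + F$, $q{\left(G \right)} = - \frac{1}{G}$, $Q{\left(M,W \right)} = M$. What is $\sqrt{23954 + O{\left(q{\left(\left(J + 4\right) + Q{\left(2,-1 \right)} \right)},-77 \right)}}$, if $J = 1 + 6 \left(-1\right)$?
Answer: $4 \sqrt{1498} \approx 154.82$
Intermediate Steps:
$J = -5$ ($J = 1 - 6 = -5$)
$O{\left(F,p \right)} = 52 + \frac{p}{2} - \frac{F}{2}$ ($O{\left(F,p \right)} = - \frac{\left(-104 - p\right) + F}{2} = - \frac{-104 + F - p}{2} = 52 + \frac{p}{2} - \frac{F}{2}$)
$\sqrt{23954 + O{\left(q{\left(\left(J + 4\right) + Q{\left(2,-1 \right)} \right)},-77 \right)}} = \sqrt{23954 + \left(52 + \frac{1}{2} \left(-77\right) - \frac{\left(-1\right) \frac{1}{\left(-5 + 4\right) + 2}}{2}\right)} = \sqrt{23954 - \left(- \frac{27}{2} + \frac{1}{2} \left(-1\right) \frac{1}{-1 + 2}\right)} = \sqrt{23954 - \left(- \frac{27}{2} + \frac{1}{2} \left(-1\right) 1^{-1}\right)} = \sqrt{23954 - \left(- \frac{27}{2} + \frac{1}{2} \left(-1\right) 1\right)} = \sqrt{23954 - -14} = \sqrt{23954 + \left(52 - \frac{77}{2} + \frac{1}{2}\right)} = \sqrt{23954 + 14} = \sqrt{23968} = 4 \sqrt{1498}$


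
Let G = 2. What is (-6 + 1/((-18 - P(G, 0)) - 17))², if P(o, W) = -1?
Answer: 42025/1156 ≈ 36.354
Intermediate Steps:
(-6 + 1/((-18 - P(G, 0)) - 17))² = (-6 + 1/((-18 - 1*(-1)) - 17))² = (-6 + 1/((-18 + 1) - 17))² = (-6 + 1/(-17 - 17))² = (-6 + 1/(-34))² = (-6 - 1/34)² = (-205/34)² = 42025/1156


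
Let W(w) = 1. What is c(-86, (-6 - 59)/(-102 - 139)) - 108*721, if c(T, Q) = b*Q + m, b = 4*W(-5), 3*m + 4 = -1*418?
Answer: -56399486/723 ≈ -78008.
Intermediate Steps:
m = -422/3 (m = -4/3 + (-1*418)/3 = -4/3 + (1/3)*(-418) = -4/3 - 418/3 = -422/3 ≈ -140.67)
b = 4 (b = 4*1 = 4)
c(T, Q) = -422/3 + 4*Q (c(T, Q) = 4*Q - 422/3 = -422/3 + 4*Q)
c(-86, (-6 - 59)/(-102 - 139)) - 108*721 = (-422/3 + 4*((-6 - 59)/(-102 - 139))) - 108*721 = (-422/3 + 4*(-65/(-241))) - 1*77868 = (-422/3 + 4*(-65*(-1/241))) - 77868 = (-422/3 + 4*(65/241)) - 77868 = (-422/3 + 260/241) - 77868 = -100922/723 - 77868 = -56399486/723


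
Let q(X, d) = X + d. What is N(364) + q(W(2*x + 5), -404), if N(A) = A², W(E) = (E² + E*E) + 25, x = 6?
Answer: 132695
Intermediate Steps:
W(E) = 25 + 2*E² (W(E) = (E² + E²) + 25 = 2*E² + 25 = 25 + 2*E²)
N(364) + q(W(2*x + 5), -404) = 364² + ((25 + 2*(2*6 + 5)²) - 404) = 132496 + ((25 + 2*(12 + 5)²) - 404) = 132496 + ((25 + 2*17²) - 404) = 132496 + ((25 + 2*289) - 404) = 132496 + ((25 + 578) - 404) = 132496 + (603 - 404) = 132496 + 199 = 132695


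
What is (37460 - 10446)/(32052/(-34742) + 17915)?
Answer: 469260194/311185439 ≈ 1.5080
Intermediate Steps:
(37460 - 10446)/(32052/(-34742) + 17915) = 27014/(32052*(-1/34742) + 17915) = 27014/(-16026/17371 + 17915) = 27014/(311185439/17371) = 27014*(17371/311185439) = 469260194/311185439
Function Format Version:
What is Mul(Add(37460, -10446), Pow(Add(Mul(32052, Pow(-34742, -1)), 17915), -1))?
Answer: Rational(469260194, 311185439) ≈ 1.5080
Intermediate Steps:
Mul(Add(37460, -10446), Pow(Add(Mul(32052, Pow(-34742, -1)), 17915), -1)) = Mul(27014, Pow(Add(Mul(32052, Rational(-1, 34742)), 17915), -1)) = Mul(27014, Pow(Add(Rational(-16026, 17371), 17915), -1)) = Mul(27014, Pow(Rational(311185439, 17371), -1)) = Mul(27014, Rational(17371, 311185439)) = Rational(469260194, 311185439)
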